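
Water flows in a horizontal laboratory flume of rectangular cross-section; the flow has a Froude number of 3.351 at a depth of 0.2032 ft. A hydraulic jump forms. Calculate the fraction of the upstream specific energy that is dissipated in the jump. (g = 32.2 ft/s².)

ΔE/E₁ = 0.309 (30.9%)

Fr₁ = 3.351 (given).
Sequent-depth ratio: y₂/y₁ = ½[√(1 + 8Fr₁²) − 1] = ½[√90.834 − 1] = 4.265.
y₂ = 4.265 × 0.2032 = 0.8667 ft.
E₁ = y₁(1 + Fr₁²/2) = 0.2032×(1 + 3.351²/2) = 1.344 ft. ΔE = (y₂ − y₁)³/(4y₁y₂) = 0.4147 ft. ΔE/E₁ = 0.4147/1.344 = 0.309.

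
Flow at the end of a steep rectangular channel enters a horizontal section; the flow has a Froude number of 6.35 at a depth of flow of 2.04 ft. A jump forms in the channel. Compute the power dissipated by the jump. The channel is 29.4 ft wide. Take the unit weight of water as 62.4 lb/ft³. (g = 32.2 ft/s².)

Fr₁ = 6.35 (given).
From the momentum equation for a rectangular channel, y₂/y₁ = ½[√(1 + 8Fr₁²) − 1] = ½[√323.6 − 1] = 8.49.
y₂ = 8.49 × 2.04 = 17.3 ft.
V₁ = Fr₁·√(g·y₁) = 6.35×√(32.2×2.04) = 51.5 ft/s; q = V₁·y₁ = 105 ft²/s. V₂ = q/y₂ = 105/17.3 = 6.06 ft/s. E₁ = y₁ + V₁²/2g = 43.2 ft; E₂ = y₂ + V₂²/2g = 17.9 ft. ΔE = E₁ − E₂ = 25.3 ft.
Q = q·b = 105 × 29.4 = 3087 cfs. P = γ·Q·ΔE/550 = 62.4 × 3087 × 25.3 / 550 = 8850 hp.

P = 8850 hp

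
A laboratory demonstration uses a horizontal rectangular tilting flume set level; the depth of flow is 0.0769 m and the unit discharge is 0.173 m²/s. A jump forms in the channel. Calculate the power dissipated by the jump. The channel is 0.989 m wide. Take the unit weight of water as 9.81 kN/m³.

P = 0.107 kW

V₁ = q/y₁ = 0.173/0.0769 = 2.25 m/s. Fr₁ = V₁/√(g·y₁) = 2.25/√(9.81×0.0769) = 2.59.
Sequent-depth ratio: y₂/y₁ = ½[√(1 + 8Fr₁²) − 1] = ½[√54.67 − 1] = 3.20.
y₂ = 3.20 × 0.0769 = 0.246 m.
V₂ = q/y₂ = 0.173/0.246 = 0.704 m/s. E₁ = y₁ + V₁²/2g = 0.335 m; E₂ = y₂ + V₂²/2g = 0.271 m. ΔE = E₁ − E₂ = 0.0638 m.
Q = q·b = 0.173 × 0.989 = 0.171 m³/s. P = γ·Q·ΔE = 9.81 × 0.171 × 0.0638 = 0.107 kW.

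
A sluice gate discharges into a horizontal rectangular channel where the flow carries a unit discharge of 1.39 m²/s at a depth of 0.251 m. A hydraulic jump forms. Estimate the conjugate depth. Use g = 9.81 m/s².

y₂ = 1.13 m

V₁ = q/y₁ = 1.39/0.251 = 5.54 m/s. Fr₁ = V₁/√(g·y₁) = 5.54/√(9.81×0.251) = 3.53.
Conjugate-depth relation: y₂/y₁ = ½[√(1 + 8Fr₁²) − 1] = ½[√100.6 − 1] = 4.52.
y₂ = 4.52 × 0.251 = 1.13 m.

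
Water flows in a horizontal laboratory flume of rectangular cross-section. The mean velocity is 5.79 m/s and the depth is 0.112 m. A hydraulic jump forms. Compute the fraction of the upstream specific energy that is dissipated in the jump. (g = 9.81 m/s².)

Fr₁ = V₁/√(g·y₁) = 5.79/√(9.81×0.112) = 5.52.
From the momentum equation for a rectangular channel, y₂/y₁ = ½[√(1 + 8Fr₁²) − 1] = ½[√245.1 − 1] = 7.33.
y₂ = 7.33 × 0.112 = 0.821 m.
E₁ = y₁ + V₁²/2g = 1.82 m. ΔE = (y₂ − y₁)³/(4y₁y₂) = 0.968 m. ΔE/E₁ = 0.968/1.82 = 0.532.

ΔE/E₁ = 0.532 (53.2%)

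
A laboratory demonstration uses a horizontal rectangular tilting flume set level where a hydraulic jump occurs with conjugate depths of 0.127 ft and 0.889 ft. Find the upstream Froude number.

For a rectangular channel the momentum equation gives q² = ½·g·y₁·y₂·(y₁ + y₂) = ½×32.2×0.127×0.889×1.02 = 1.85.
q = √1.85 = 1.36 ft²/s.
V₁ = q/y₁ = 10.7 ft/s; Fr₁ = V₁/√(g·y₁) = 5.29.

Fr₁ = 5.29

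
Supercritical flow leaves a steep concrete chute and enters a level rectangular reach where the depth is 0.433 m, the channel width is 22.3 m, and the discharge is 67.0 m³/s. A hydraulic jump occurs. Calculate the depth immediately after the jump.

q = Q/b = 67.0/22.3 = 3.00 m²/s; V₁ = q/y₁ = 6.94 m/s. Fr₁ = V₁/√(g·y₁) = 3.37.
Bélanger equation: y₂/y₁ = ½[√(1 + 8Fr₁²) − 1] = ½[√91.68 − 1] = 4.29.
y₂ = 4.29 × 0.433 = 1.86 m.

y₂ = 1.86 m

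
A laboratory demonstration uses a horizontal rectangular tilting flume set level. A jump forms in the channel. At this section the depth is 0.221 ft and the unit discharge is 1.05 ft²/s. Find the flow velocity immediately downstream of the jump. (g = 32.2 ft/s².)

V₁ = q/y₁ = 1.05/0.221 = 4.75 ft/s. Fr₁ = V₁/√(g·y₁) = 4.75/√(32.2×0.221) = 1.78.
Conjugate-depth relation: y₂/y₁ = ½[√(1 + 8Fr₁²) − 1] = ½[√26.38 − 1] = 2.07.
y₂ = 2.07 × 0.221 = 0.457 ft.
V₂ = q/y₂ = 1.05/0.457 = 2.30 ft/s.

V₂ = 2.30 ft/s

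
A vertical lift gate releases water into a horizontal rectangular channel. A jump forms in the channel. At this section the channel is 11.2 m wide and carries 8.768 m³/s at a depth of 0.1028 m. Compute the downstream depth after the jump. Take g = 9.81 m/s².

y₂ = 1.052 m

q = Q/b = 8.768/11.2 = 0.7829 m²/s; V₁ = q/y₁ = 7.615 m/s. Fr₁ = V₁/√(g·y₁) = 7.583.
Sequent-depth ratio: y₂/y₁ = ½[√(1 + 8Fr₁²) − 1] = ½[√461.05 − 1] = 10.24.
y₂ = 10.24 × 0.1028 = 1.052 m.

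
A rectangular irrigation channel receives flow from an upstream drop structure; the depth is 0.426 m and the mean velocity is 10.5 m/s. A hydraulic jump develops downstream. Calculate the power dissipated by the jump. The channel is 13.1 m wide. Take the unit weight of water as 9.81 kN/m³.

Fr₁ = V₁/√(g·y₁) = 10.5/√(9.81×0.426) = 5.14.
Conjugate-depth relation: y₂/y₁ = ½[√(1 + 8Fr₁²) − 1] = ½[√212.1 − 1] = 6.78.
y₂ = 6.78 × 0.426 = 2.89 m.
Head loss: ΔE = (y₂ − y₁)³/(4y₁y₂) = (2.89 − 0.426)³/(4×0.426×2.89) = 14.9/4.92 = 3.03 m.
q = V₁·y₁ = 10.5 × 0.426 = 4.47 m²/s. Q = q·b = 4.47 × 13.1 = 58.6 m³/s. P = γ·Q·ΔE = 9.81 × 58.6 × 3.03 = 1744 kW.

P = 1744 kW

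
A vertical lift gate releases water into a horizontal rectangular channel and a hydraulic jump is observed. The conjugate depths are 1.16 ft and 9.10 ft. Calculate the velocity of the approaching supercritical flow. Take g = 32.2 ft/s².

For a rectangular channel the momentum equation gives q² = ½·g·y₁·y₂·(y₁ + y₂) = ½×32.2×1.16×9.10×10.3 = 1744.
q = √1744 = 41.8 ft²/s.
V₁ = q/y₁ = 41.8/1.16 = 36.0 ft/s.

V₁ = 36.0 ft/s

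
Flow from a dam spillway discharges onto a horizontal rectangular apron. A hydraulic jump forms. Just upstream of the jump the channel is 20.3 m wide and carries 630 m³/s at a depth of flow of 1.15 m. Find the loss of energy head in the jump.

ΔE = 25.5 m

q = Q/b = 630/20.3 = 31.0 m²/s; V₁ = q/y₁ = 27.0 m/s. Fr₁ = V₁/√(g·y₁) = 8.03.
Bélanger equation: y₂/y₁ = ½[√(1 + 8Fr₁²) − 1] = ½[√517.4 − 1] = 10.9.
y₂ = 10.9 × 1.15 = 12.5 m.
V₂ = q/y₂ = 31.0/12.5 = 2.48 m/s. E₁ = y₁ + V₁²/2g = 38.3 m; E₂ = y₂ + V₂²/2g = 12.8 m. ΔE = E₁ − E₂ = 25.5 m.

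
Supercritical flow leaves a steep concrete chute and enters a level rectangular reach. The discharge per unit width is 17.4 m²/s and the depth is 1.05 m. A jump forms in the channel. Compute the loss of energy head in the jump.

ΔE = 7.59 m

V₁ = q/y₁ = 17.4/1.05 = 16.6 m/s. Fr₁ = V₁/√(g·y₁) = 16.6/√(9.81×1.05) = 5.16.
By Bélanger, y₂/y₁ = ½[√(1 + 8Fr₁²) − 1] = ½[√214.3 − 1] = 6.82.
y₂ = 6.82 × 1.05 = 7.16 m.
V₂ = q/y₂ = 17.4/7.16 = 2.43 m/s. E₁ = y₁ + V₁²/2g = 15.0 m; E₂ = y₂ + V₂²/2g = 7.46 m. ΔE = E₁ − E₂ = 7.59 m.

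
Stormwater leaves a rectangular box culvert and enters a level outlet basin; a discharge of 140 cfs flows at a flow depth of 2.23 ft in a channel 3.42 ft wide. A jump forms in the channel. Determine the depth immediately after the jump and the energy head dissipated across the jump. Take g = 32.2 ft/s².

y₂ = 5.81 ft; ΔE = 0.884 ft

q = Q/b = 140/3.42 = 40.9 ft²/s; V₁ = q/y₁ = 18.4 ft/s. Fr₁ = V₁/√(g·y₁) = 2.17.
From the momentum equation for a rectangular channel, y₂/y₁ = ½[√(1 + 8Fr₁²) − 1] = ½[√38.54 − 1] = 2.60.
y₂ = 2.60 × 2.23 = 5.81 ft.
V₂ = q/y₂ = 40.9/5.81 = 7.05 ft/s. E₁ = y₁ + V₁²/2g = 7.46 ft; E₂ = y₂ + V₂²/2g = 6.58 ft. ΔE = E₁ − E₂ = 0.884 ft.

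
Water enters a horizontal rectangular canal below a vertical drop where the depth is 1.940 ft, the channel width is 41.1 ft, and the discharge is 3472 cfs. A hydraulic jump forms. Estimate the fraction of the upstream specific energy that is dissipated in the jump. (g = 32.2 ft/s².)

q = Q/b = 3472/41.1 = 84.48 ft²/s; V₁ = q/y₁ = 43.54 ft/s. Fr₁ = V₁/√(g·y₁) = 5.509.
Bélanger equation: y₂/y₁ = ½[√(1 + 8Fr₁²) − 1] = ½[√243.83 − 1] = 7.308.
y₂ = 7.308 × 1.940 = 14.18 ft.
E₁ = y₁ + V₁²/2g = 31.38 ft. ΔE = (y₂ − y₁)³/(4y₁y₂) = 16.66 ft. ΔE/E₁ = 16.66/31.38 = 0.531.

ΔE/E₁ = 0.531 (53.1%)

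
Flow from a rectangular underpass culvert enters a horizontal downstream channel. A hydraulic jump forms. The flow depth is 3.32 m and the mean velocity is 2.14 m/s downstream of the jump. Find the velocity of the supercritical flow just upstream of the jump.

V₁ = 9.35 m/s

Fr₂ = V₂/√(g·y₂) = 2.14/√(9.81×3.32) = 0.375.
Applying the sequent-depth relation in reverse, y₁/y₂ = ½[√(1 + 8Fr₂²) − 1] = ½[√2.125 − 1] = 0.229.
y₁ = 0.229 × 3.32 = 0.760 m.
V₁ = q/y₁ = 7.10/0.760 = 9.35 m/s.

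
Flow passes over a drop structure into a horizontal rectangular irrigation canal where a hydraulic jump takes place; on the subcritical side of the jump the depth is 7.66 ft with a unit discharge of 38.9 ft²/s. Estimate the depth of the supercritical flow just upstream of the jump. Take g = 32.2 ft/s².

y₁ = 1.36 ft

V₂ = q/y₂ = 38.9/7.66 = 5.08 ft/s; Fr₂ = V₂/√(g·y₂) = 0.323.
Since the conjugate-depth ratio holds either way, y₁/y₂ = ½[√(1 + 8Fr₂²) − 1] = ½[√1.836 − 1] = 0.178.
y₁ = 0.178 × 7.66 = 1.36 ft.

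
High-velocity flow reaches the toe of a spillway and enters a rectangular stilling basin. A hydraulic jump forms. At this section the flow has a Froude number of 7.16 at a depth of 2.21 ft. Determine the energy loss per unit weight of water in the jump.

Fr₁ = 7.16 (given).
Bélanger equation: y₂/y₁ = ½[√(1 + 8Fr₁²) − 1] = ½[√411.1 − 1] = 9.64.
y₂ = 9.64 × 2.21 = 21.3 ft.
V₁ = Fr₁·√(g·y₁) = 7.16×√(32.2×2.21) = 60.4 ft/s; q = V₁·y₁ = 133 ft²/s. V₂ = q/y₂ = 133/21.3 = 6.27 ft/s. E₁ = y₁ + V₁²/2g = 58.9 ft; E₂ = y₂ + V₂²/2g = 21.9 ft. ΔE = E₁ − E₂ = 36.9 ft.

ΔE = 36.9 ft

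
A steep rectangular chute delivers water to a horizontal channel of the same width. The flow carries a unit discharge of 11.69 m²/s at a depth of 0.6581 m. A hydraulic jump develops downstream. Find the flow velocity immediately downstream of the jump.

V₁ = q/y₁ = 11.69/0.6581 = 17.76 m/s. Fr₁ = V₁/√(g·y₁) = 17.76/√(9.81×0.6581) = 6.991.
Conjugate-depth relation: y₂/y₁ = ½[√(1 + 8Fr₁²) − 1] = ½[√392.00 − 1] = 9.399.
y₂ = 9.399 × 0.6581 = 6.186 m.
V₂ = q/y₂ = 11.69/6.186 = 1.890 m/s.

V₂ = 1.890 m/s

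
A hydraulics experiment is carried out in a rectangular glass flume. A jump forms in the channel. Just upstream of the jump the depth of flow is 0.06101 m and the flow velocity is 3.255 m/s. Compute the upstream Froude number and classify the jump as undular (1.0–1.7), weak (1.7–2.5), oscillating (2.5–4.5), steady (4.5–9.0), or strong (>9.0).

Fr₁ = V₁/√(g·y₁) = 3.255/√(9.81×0.06101) = 4.207.
Fr₁ = 4.207 lies in the oscillating range.

Fr₁ = 4.207; oscillating jump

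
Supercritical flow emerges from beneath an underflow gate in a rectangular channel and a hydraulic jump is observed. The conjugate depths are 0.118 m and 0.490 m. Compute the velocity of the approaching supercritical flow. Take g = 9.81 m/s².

V₁ = 3.52 m/s

For a rectangular channel the momentum equation gives q² = ½·g·y₁·y₂·(y₁ + y₂) = ½×9.81×0.118×0.490×0.608 = 0.172.
q = √0.172 = 0.415 m²/s.
V₁ = q/y₁ = 0.415/0.118 = 3.52 m/s.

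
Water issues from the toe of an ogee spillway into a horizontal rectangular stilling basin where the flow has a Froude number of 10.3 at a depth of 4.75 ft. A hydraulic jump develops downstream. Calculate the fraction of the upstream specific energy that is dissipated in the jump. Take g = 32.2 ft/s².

ΔE/E₁ = 0.735 (73.5%)

Fr₁ = 10.3 (given).
By Bélanger, y₂/y₁ = ½[√(1 + 8Fr₁²) − 1] = ½[√849.7 − 1] = 14.1.
y₂ = 14.1 × 4.75 = 66.9 ft.
E₁ = y₁(1 + Fr₁²/2) = 4.75×(1 + 10.3²/2) = 257 ft. ΔE = (y₂ − y₁)³/(4y₁y₂) = 189 ft. ΔE/E₁ = 189/257 = 0.735.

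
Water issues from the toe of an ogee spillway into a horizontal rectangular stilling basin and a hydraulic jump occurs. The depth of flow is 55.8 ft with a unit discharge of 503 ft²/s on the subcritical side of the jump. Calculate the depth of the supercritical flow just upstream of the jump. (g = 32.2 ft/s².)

V₂ = q/y₂ = 503/55.8 = 9.01 ft/s; Fr₂ = V₂/√(g·y₂) = 0.213.
Applying the sequent-depth relation in reverse, y₁/y₂ = ½[√(1 + 8Fr₂²) − 1] = ½[√1.362 − 1] = 0.0835.
y₁ = 0.0835 × 55.8 = 4.66 ft.

y₁ = 4.66 ft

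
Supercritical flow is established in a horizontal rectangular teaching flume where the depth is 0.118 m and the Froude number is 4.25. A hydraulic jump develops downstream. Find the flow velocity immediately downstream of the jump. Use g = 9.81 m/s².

Fr₁ = 4.25 (given).
From the momentum equation for a rectangular channel, y₂/y₁ = ½[√(1 + 8Fr₁²) − 1] = ½[√145.5 − 1] = 5.53.
y₂ = 5.53 × 0.118 = 0.653 m.
V₁ = Fr₁·√(g·y₁) = 4.25×√(9.81×0.118) = 4.57 m/s; q = V₁·y₁ = 0.540 m²/s.
V₂ = q/y₂ = 0.540/0.653 = 0.827 m/s.

V₂ = 0.827 m/s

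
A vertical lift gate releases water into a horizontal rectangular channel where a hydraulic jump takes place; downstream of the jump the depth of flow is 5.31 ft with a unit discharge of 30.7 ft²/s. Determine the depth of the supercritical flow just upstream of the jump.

V₂ = q/y₂ = 30.7/5.31 = 5.78 ft/s; Fr₂ = V₂/√(g·y₂) = 0.442.
Applying the sequent-depth relation in reverse, y₁/y₂ = ½[√(1 + 8Fr₂²) − 1] = ½[√2.564 − 1] = 0.301.
y₁ = 0.301 × 5.31 = 1.60 ft.

y₁ = 1.60 ft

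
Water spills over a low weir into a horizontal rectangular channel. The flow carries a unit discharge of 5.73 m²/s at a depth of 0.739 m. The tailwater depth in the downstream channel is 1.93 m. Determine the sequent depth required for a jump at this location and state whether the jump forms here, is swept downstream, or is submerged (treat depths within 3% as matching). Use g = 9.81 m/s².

V₁ = q/y₁ = 5.73/0.739 = 7.75 m/s. Fr₁ = V₁/√(g·y₁) = 7.75/√(9.81×0.739) = 2.88.
Sequent-depth ratio: y₂/y₁ = ½[√(1 + 8Fr₁²) − 1] = ½[√67.34 − 1] = 3.60.
y₂ = 3.60 × 0.739 = 2.66 m.
Tailwater y_tw = 1.93 m: y_tw < y₂, so the jump is swept downstream.

y₂ = 2.66 m; the jump is swept downstream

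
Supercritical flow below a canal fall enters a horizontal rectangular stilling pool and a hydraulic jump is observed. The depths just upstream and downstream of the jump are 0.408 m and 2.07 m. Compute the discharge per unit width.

q = 3.20 m²/s

For a rectangular channel the momentum equation gives q² = ½·g·y₁·y₂·(y₁ + y₂) = ½×9.81×0.408×2.07×2.48 = 10.3.
q = √10.3 = 3.20 m²/s.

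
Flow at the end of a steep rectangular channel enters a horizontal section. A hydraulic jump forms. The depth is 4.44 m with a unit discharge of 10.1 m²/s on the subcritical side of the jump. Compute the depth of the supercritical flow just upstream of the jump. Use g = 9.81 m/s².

V₂ = q/y₂ = 10.1/4.44 = 2.27 m/s; Fr₂ = V₂/√(g·y₂) = 0.345.
From the momentum equation (using Fr₂), y₁/y₂ = ½[√(1 + 8Fr₂²) − 1] = ½[√1.950 − 1] = 0.198.
y₁ = 0.198 × 4.44 = 0.880 m.

y₁ = 0.880 m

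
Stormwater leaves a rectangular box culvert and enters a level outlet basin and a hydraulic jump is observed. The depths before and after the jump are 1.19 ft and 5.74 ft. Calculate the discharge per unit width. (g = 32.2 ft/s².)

For a rectangular channel the momentum equation gives q² = ½·g·y₁·y₂·(y₁ + y₂) = ½×32.2×1.19×5.74×6.93 = 762.
q = √762 = 27.6 ft²/s.

q = 27.6 ft²/s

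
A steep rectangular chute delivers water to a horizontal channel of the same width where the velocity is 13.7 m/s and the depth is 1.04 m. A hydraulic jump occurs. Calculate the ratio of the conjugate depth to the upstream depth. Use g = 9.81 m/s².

y₂/y₁ = 5.59

Fr₁ = V₁/√(g·y₁) = 13.7/√(9.81×1.04) = 4.29.
From the momentum equation for a rectangular channel, y₂/y₁ = ½[√(1 + 8Fr₁²) − 1] = ½[√148.2 − 1] = 5.59.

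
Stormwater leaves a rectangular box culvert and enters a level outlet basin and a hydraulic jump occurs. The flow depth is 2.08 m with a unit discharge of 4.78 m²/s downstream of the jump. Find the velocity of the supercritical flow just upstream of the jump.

V₂ = q/y₂ = 4.78/2.08 = 2.30 m/s; Fr₂ = V₂/√(g·y₂) = 0.509.
From the momentum equation (using Fr₂), y₁/y₂ = ½[√(1 + 8Fr₂²) − 1] = ½[√3.071 − 1] = 0.376.
y₁ = 0.376 × 2.08 = 0.782 m.
V₁ = q/y₁ = 4.78/0.782 = 6.11 m/s.

V₁ = 6.11 m/s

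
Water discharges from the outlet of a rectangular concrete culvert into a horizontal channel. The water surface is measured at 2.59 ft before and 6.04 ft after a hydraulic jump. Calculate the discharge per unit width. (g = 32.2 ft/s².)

For a rectangular channel the momentum equation gives q² = ½·g·y₁·y₂·(y₁ + y₂) = ½×32.2×2.59×6.04×8.63 = 2174.
q = √2174 = 46.6 ft²/s.

q = 46.6 ft²/s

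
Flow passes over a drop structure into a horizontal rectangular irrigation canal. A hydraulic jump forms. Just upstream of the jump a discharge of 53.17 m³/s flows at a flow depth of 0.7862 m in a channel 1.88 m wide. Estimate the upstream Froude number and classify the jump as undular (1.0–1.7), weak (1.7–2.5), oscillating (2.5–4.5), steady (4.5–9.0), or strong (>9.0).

q = Q/b = 53.17/1.88 = 28.28 m²/s; V₁ = q/y₁ = 35.97 m/s. Fr₁ = V₁/√(g·y₁) = 12.95.
Fr₁ = 12.95 lies in the strong range.

Fr₁ = 12.95; strong jump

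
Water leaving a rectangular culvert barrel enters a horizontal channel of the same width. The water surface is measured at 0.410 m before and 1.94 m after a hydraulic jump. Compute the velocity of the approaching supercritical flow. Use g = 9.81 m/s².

For a rectangular channel the momentum equation gives q² = ½·g·y₁·y₂·(y₁ + y₂) = ½×9.81×0.410×1.94×2.35 = 9.17.
q = √9.17 = 3.03 m²/s.
V₁ = q/y₁ = 3.03/0.410 = 7.39 m/s.

V₁ = 7.39 m/s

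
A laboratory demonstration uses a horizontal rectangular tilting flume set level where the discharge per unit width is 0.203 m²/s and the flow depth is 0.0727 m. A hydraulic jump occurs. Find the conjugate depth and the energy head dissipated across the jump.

V₁ = q/y₁ = 0.203/0.0727 = 2.79 m/s. Fr₁ = V₁/√(g·y₁) = 2.79/√(9.81×0.0727) = 3.31.
From the momentum equation for a rectangular channel, y₂/y₁ = ½[√(1 + 8Fr₁²) − 1] = ½[√88.46 − 1] = 4.20.
y₂ = 4.20 × 0.0727 = 0.306 m.
V₂ = q/y₂ = 0.203/0.306 = 0.664 m/s. E₁ = y₁ + V₁²/2g = 0.470 m; E₂ = y₂ + V₂²/2g = 0.328 m. ΔE = E₁ − E₂ = 0.142 m.

y₂ = 0.306 m; ΔE = 0.142 m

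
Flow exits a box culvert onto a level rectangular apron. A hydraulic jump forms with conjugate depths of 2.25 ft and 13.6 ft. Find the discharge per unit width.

q = 88.4 ft²/s

For a rectangular channel the momentum equation gives q² = ½·g·y₁·y₂·(y₁ + y₂) = ½×32.2×2.25×13.6×15.8 = 7809.
q = √7809 = 88.4 ft²/s.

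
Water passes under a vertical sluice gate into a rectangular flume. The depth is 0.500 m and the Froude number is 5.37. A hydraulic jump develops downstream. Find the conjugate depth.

y₂ = 3.56 m

Fr₁ = 5.37 (given).
By Bélanger, y₂/y₁ = ½[√(1 + 8Fr₁²) − 1] = ½[√231.7 − 1] = 7.11.
y₂ = 7.11 × 0.500 = 3.56 m.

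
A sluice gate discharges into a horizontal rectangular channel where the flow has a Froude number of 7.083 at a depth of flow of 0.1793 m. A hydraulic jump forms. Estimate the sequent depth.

y₂ = 1.709 m

Fr₁ = 7.083 (given).
Sequent-depth ratio: y₂/y₁ = ½[√(1 + 8Fr₁²) − 1] = ½[√402.35 − 1] = 9.529.
y₂ = 9.529 × 0.1793 = 1.709 m.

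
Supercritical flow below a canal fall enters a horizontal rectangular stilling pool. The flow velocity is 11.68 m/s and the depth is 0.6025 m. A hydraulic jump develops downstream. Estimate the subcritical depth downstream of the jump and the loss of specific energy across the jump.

y₂ = 3.803 m; ΔE = 3.578 m

Fr₁ = V₁/√(g·y₁) = 11.68/√(9.81×0.6025) = 4.804.
From the momentum equation for a rectangular channel, y₂/y₁ = ½[√(1 + 8Fr₁²) − 1] = ½[√185.65 − 1] = 6.313.
y₂ = 6.313 × 0.6025 = 3.803 m.
q = V₁·y₁ = 11.68 × 0.6025 = 7.037 m²/s. V₂ = q/y₂ = 7.037/3.803 = 1.850 m/s. E₁ = y₁ + V₁²/2g = 7.556 m; E₂ = y₂ + V₂²/2g = 3.978 m. ΔE = E₁ − E₂ = 3.578 m.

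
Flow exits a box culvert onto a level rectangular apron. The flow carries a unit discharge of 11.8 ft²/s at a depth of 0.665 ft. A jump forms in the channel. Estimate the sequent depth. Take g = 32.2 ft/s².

y₂ = 3.29 ft

V₁ = q/y₁ = 11.8/0.665 = 17.7 ft/s. Fr₁ = V₁/√(g·y₁) = 17.7/√(32.2×0.665) = 3.83.
Conjugate-depth relation: y₂/y₁ = ½[√(1 + 8Fr₁²) − 1] = ½[√118.6 − 1] = 4.95.
y₂ = 4.95 × 0.665 = 3.29 ft.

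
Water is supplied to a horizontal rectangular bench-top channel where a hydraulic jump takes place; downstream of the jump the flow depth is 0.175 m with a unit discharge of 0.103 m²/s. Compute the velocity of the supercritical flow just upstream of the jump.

V₁ = 1.91 m/s

V₂ = q/y₂ = 0.103/0.175 = 0.589 m/s; Fr₂ = V₂/√(g·y₂) = 0.449.
The Bélanger relation is symmetric: y₁/y₂ = ½[√(1 + 8Fr₂²) − 1] = ½[√2.614 − 1] = 0.308.
y₁ = 0.308 × 0.175 = 0.0540 m.
V₁ = q/y₁ = 0.103/0.0540 = 1.91 m/s.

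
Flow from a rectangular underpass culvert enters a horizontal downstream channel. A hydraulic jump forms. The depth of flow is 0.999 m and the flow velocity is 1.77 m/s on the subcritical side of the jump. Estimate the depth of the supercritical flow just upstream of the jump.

y₁ = 0.443 m

Fr₂ = V₂/√(g·y₂) = 1.77/√(9.81×0.999) = 0.565.
Applying the sequent-depth relation in reverse, y₁/y₂ = ½[√(1 + 8Fr₂²) − 1] = ½[√3.557 − 1] = 0.443.
y₁ = 0.443 × 0.999 = 0.443 m.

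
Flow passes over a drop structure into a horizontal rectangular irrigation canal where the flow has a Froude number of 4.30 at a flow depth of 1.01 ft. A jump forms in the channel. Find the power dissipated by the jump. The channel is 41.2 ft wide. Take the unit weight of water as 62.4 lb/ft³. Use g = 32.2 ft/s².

Fr₁ = 4.30 (given).
Conjugate-depth relation: y₂/y₁ = ½[√(1 + 8Fr₁²) − 1] = ½[√148.9 − 1] = 5.60.
y₂ = 5.60 × 1.01 = 5.66 ft.
Head loss: ΔE = (y₂ − y₁)³/(4y₁y₂) = (5.66 − 1.01)³/(4×1.01×5.66) = 100/22.9 = 4.39 ft.
V₁ = Fr₁·√(g·y₁) = 4.30×√(32.2×1.01) = 24.5 ft/s; q = V₁·y₁ = 24.8 ft²/s. Q = q·b = 24.8 × 41.2 = 1020 cfs. P = γ·Q·ΔE/550 = 62.4 × 1020 × 4.39 / 550 = 508 hp.

P = 508 hp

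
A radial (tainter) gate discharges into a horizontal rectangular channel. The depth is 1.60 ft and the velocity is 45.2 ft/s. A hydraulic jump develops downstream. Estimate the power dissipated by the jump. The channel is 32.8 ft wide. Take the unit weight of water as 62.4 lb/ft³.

Fr₁ = V₁/√(g·y₁) = 45.2/√(32.2×1.60) = 6.30.
From the momentum equation for a rectangular channel, y₂/y₁ = ½[√(1 + 8Fr₁²) − 1] = ½[√318.2 − 1] = 8.42.
y₂ = 8.42 × 1.60 = 13.5 ft.
q = V₁·y₁ = 45.2 × 1.60 = 72.3 ft²/s. V₂ = q/y₂ = 72.3/13.5 = 5.37 ft/s. E₁ = y₁ + V₁²/2g = 33.3 ft; E₂ = y₂ + V₂²/2g = 13.9 ft. ΔE = E₁ − E₂ = 19.4 ft.
Q = q·b = 72.3 × 32.8 = 2372 cfs. P = γ·Q·ΔE/550 = 62.4 × 2372 × 19.4 / 550 = 5222 hp.

P = 5222 hp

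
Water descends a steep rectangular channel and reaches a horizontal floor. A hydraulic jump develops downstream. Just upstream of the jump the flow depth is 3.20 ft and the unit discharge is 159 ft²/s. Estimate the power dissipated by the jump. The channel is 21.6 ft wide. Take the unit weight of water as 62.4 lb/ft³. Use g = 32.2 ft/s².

V₁ = q/y₁ = 159/3.20 = 49.7 ft/s. Fr₁ = V₁/√(g·y₁) = 49.7/√(32.2×3.20) = 4.89.
Bélanger equation: y₂/y₁ = ½[√(1 + 8Fr₁²) − 1] = ½[√192.7 − 1] = 6.44.
y₂ = 6.44 × 3.20 = 20.6 ft.
Head loss: ΔE = (y₂ − y₁)³/(4y₁y₂) = (20.6 − 3.20)³/(4×3.20×20.6) = 5277/264 = 20.0 ft.
Q = q·b = 159 × 21.6 = 3434 cfs. P = γ·Q·ΔE/550 = 62.4 × 3434 × 20.0 / 550 = 7794 hp.

P = 7794 hp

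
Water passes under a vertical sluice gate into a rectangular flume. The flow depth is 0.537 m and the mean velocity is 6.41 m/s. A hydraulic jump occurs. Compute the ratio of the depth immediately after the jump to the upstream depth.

y₂/y₁ = 3.48

Fr₁ = V₁/√(g·y₁) = 6.41/√(9.81×0.537) = 2.79.
Conjugate-depth relation: y₂/y₁ = ½[√(1 + 8Fr₁²) − 1] = ½[√63.40 − 1] = 3.48.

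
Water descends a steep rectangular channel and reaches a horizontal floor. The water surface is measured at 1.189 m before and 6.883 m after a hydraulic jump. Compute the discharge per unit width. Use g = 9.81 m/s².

For a rectangular channel the momentum equation gives q² = ½·g·y₁·y₂·(y₁ + y₂) = ½×9.81×1.189×6.883×8.072 = 324.0.
q = √324.0 = 18.00 m²/s.

q = 18.00 m²/s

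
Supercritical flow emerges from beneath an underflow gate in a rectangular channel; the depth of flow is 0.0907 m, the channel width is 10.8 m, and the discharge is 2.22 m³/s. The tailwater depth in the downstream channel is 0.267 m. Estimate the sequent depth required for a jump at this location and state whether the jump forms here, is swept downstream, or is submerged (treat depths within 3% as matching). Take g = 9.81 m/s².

q = Q/b = 2.22/10.8 = 0.206 m²/s; V₁ = q/y₁ = 2.27 m/s. Fr₁ = V₁/√(g·y₁) = 2.40.
Bélanger equation: y₂/y₁ = ½[√(1 + 8Fr₁²) − 1] = ½[√47.18 − 1] = 2.93.
y₂ = 2.93 × 0.0907 = 0.266 m.
Tailwater y_tw = 0.267 m: y_tw ≈ y₂, so the jump forms here.

y₂ = 0.266 m; the jump forms here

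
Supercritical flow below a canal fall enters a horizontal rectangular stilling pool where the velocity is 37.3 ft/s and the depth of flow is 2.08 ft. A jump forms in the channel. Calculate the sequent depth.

y₂ = 12.4 ft

Fr₁ = V₁/√(g·y₁) = 37.3/√(32.2×2.08) = 4.56.
By Bélanger, y₂/y₁ = ½[√(1 + 8Fr₁²) − 1] = ½[√167.2 − 1] = 5.96.
y₂ = 5.96 × 2.08 = 12.4 ft.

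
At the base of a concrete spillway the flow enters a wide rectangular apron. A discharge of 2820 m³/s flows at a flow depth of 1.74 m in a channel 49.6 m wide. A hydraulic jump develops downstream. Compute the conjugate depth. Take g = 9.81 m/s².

q = Q/b = 2820/49.6 = 56.9 m²/s; V₁ = q/y₁ = 32.7 m/s. Fr₁ = V₁/√(g·y₁) = 7.91.
From the momentum equation for a rectangular channel, y₂/y₁ = ½[√(1 + 8Fr₁²) − 1] = ½[√501.4 − 1] = 10.7.
y₂ = 10.7 × 1.74 = 18.6 m.

y₂ = 18.6 m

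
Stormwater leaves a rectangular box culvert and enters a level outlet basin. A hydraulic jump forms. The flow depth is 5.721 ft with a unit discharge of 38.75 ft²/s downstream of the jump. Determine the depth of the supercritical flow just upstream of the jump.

y₁ = 2.088 ft

V₂ = q/y₂ = 38.75/5.721 = 6.773 ft/s; Fr₂ = V₂/√(g·y₂) = 0.4990.
The Bélanger relation is symmetric: y₁/y₂ = ½[√(1 + 8Fr₂²) − 1] = ½[√2.9923 − 1] = 0.3649.
y₁ = 0.3649 × 5.721 = 2.088 ft.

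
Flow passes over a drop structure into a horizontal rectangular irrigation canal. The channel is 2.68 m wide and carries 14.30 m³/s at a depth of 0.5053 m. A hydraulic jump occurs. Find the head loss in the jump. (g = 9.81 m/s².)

q = Q/b = 14.30/2.68 = 5.336 m²/s; V₁ = q/y₁ = 10.56 m/s. Fr₁ = V₁/√(g·y₁) = 4.743.
Bélanger equation: y₂/y₁ = ½[√(1 + 8Fr₁²) − 1] = ½[√180.96 − 1] = 6.226.
y₂ = 6.226 × 0.5053 = 3.146 m.
V₂ = q/y₂ = 5.336/3.146 = 1.696 m/s. E₁ = y₁ + V₁²/2g = 6.189 m; E₂ = y₂ + V₂²/2g = 3.293 m. ΔE = E₁ − E₂ = 2.896 m.

ΔE = 2.896 m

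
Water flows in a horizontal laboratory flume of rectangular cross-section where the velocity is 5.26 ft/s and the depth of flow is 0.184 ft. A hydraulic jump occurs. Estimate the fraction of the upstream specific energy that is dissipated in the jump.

Fr₁ = V₁/√(g·y₁) = 5.26/√(32.2×0.184) = 2.16.
From the momentum equation for a rectangular channel, y₂/y₁ = ½[√(1 + 8Fr₁²) − 1] = ½[√38.36 − 1] = 2.60.
y₂ = 2.60 × 0.184 = 0.478 ft.
E₁ = y₁ + V₁²/2g = 0.614 ft. ΔE = (y₂ − y₁)³/(4y₁y₂) = 0.0721 ft. ΔE/E₁ = 0.0721/0.614 = 0.118.

ΔE/E₁ = 0.118 (11.8%)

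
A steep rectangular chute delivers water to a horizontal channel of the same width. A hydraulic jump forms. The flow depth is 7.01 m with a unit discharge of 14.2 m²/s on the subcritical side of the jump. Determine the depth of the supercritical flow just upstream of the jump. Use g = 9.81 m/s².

y₁ = 0.755 m

V₂ = q/y₂ = 14.2/7.01 = 2.03 m/s; Fr₂ = V₂/√(g·y₂) = 0.244.
Applying the sequent-depth relation in reverse, y₁/y₂ = ½[√(1 + 8Fr₂²) − 1] = ½[√1.477 − 1] = 0.108.
y₁ = 0.108 × 7.01 = 0.755 m.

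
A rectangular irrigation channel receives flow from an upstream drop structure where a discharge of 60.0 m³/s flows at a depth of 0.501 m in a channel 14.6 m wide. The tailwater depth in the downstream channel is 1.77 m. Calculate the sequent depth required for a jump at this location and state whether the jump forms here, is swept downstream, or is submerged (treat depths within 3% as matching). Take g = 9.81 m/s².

y₂ = 2.38 m; the jump is swept downstream

q = Q/b = 60.0/14.6 = 4.11 m²/s; V₁ = q/y₁ = 8.20 m/s. Fr₁ = V₁/√(g·y₁) = 3.70.
From the momentum equation for a rectangular channel, y₂/y₁ = ½[√(1 + 8Fr₁²) − 1] = ½[√110.5 − 1] = 4.76.
y₂ = 4.76 × 0.501 = 2.38 m.
Tailwater y_tw = 1.77 m: y_tw < y₂, so the jump is swept downstream.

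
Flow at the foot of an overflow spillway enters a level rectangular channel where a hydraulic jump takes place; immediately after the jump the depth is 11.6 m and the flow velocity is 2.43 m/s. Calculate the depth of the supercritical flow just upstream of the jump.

Fr₂ = V₂/√(g·y₂) = 2.43/√(9.81×11.6) = 0.228.
From the momentum equation (using Fr₂), y₁/y₂ = ½[√(1 + 8Fr₂²) − 1] = ½[√1.415 − 1] = 0.0948.
y₁ = 0.0948 × 11.6 = 1.10 m.

y₁ = 1.10 m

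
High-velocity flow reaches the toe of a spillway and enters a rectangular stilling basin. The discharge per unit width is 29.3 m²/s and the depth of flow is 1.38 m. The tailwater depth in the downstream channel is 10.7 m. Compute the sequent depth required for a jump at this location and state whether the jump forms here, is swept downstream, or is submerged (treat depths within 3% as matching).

V₁ = q/y₁ = 29.3/1.38 = 21.2 m/s. Fr₁ = V₁/√(g·y₁) = 21.2/√(9.81×1.38) = 5.77.
Bélanger equation: y₂/y₁ = ½[√(1 + 8Fr₁²) − 1] = ½[√267.4 − 1] = 7.68.
y₂ = 7.68 × 1.38 = 10.6 m.
Tailwater y_tw = 10.7 m: y_tw ≈ y₂, so the jump forms here.

y₂ = 10.6 m; the jump forms here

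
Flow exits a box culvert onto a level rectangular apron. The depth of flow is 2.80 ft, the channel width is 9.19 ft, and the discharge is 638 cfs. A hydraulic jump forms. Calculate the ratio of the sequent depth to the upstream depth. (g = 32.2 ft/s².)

q = Q/b = 638/9.19 = 69.4 ft²/s; V₁ = q/y₁ = 24.8 ft/s. Fr₁ = V₁/√(g·y₁) = 2.61.
Sequent-depth ratio: y₂/y₁ = ½[√(1 + 8Fr₁²) − 1] = ½[√55.55 − 1] = 3.23.

y₂/y₁ = 3.23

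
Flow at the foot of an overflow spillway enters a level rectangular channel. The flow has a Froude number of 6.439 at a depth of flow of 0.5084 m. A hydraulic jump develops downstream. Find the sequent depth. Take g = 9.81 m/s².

y₂ = 4.382 m

Fr₁ = 6.439 (given).
By Bélanger, y₂/y₁ = ½[√(1 + 8Fr₁²) − 1] = ½[√332.69 − 1] = 8.620.
y₂ = 8.620 × 0.5084 = 4.382 m.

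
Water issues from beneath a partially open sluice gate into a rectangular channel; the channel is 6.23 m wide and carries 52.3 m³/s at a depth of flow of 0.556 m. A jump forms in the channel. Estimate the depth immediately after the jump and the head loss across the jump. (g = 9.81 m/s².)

q = Q/b = 52.3/6.23 = 8.39 m²/s; V₁ = q/y₁ = 15.1 m/s. Fr₁ = V₁/√(g·y₁) = 6.46.
From the momentum equation for a rectangular channel, y₂/y₁ = ½[√(1 + 8Fr₁²) − 1] = ½[√335.4 − 1] = 8.66.
y₂ = 8.66 × 0.556 = 4.81 m.
Head loss: ΔE = (y₂ − y₁)³/(4y₁y₂) = (4.81 − 0.556)³/(4×0.556×4.81) = 77.1/10.7 = 7.21 m.

y₂ = 4.81 m; ΔE = 7.21 m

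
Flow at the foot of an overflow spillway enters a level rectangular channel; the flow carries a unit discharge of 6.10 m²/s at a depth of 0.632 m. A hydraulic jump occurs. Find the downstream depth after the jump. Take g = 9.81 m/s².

y₂ = 3.16 m

V₁ = q/y₁ = 6.10/0.632 = 9.65 m/s. Fr₁ = V₁/√(g·y₁) = 9.65/√(9.81×0.632) = 3.88.
Sequent-depth ratio: y₂/y₁ = ½[√(1 + 8Fr₁²) − 1] = ½[√121.2 − 1] = 5.00.
y₂ = 5.00 × 0.632 = 3.16 m.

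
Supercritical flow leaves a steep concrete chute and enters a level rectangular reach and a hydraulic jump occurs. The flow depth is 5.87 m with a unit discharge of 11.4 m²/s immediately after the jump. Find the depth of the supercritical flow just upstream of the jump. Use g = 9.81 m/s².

y₁ = 0.688 m

V₂ = q/y₂ = 11.4/5.87 = 1.94 m/s; Fr₂ = V₂/√(g·y₂) = 0.256.
Since the conjugate-depth ratio holds either way, y₁/y₂ = ½[√(1 + 8Fr₂²) − 1] = ½[√1.524 − 1] = 0.117.
y₁ = 0.117 × 5.87 = 0.688 m.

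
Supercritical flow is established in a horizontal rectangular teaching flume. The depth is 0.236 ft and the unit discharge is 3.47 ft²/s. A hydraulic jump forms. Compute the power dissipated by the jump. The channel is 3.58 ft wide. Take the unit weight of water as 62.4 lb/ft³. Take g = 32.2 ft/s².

P = 2.62 hp

V₁ = q/y₁ = 3.47/0.236 = 14.7 ft/s. Fr₁ = V₁/√(g·y₁) = 14.7/√(32.2×0.236) = 5.33.
Sequent-depth ratio: y₂/y₁ = ½[√(1 + 8Fr₁²) − 1] = ½[√228.6 − 1] = 7.06.
y₂ = 7.06 × 0.236 = 1.67 ft.
V₂ = q/y₂ = 3.47/1.67 = 2.08 ft/s. E₁ = y₁ + V₁²/2g = 3.59 ft; E₂ = y₂ + V₂²/2g = 1.73 ft. ΔE = E₁ − E₂ = 1.86 ft.
Q = q·b = 3.47 × 3.58 = 12.4 cfs. P = γ·Q·ΔE/550 = 62.4 × 12.4 × 1.86 / 550 = 2.62 hp.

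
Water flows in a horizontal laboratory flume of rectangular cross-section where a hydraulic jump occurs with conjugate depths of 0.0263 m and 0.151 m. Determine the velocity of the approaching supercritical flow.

For a rectangular channel the momentum equation gives q² = ½·g·y₁·y₂·(y₁ + y₂) = ½×9.81×0.0263×0.151×0.177 = 0.00345.
q = √0.00345 = 0.0588 m²/s.
V₁ = q/y₁ = 0.0588/0.0263 = 2.23 m/s.

V₁ = 2.23 m/s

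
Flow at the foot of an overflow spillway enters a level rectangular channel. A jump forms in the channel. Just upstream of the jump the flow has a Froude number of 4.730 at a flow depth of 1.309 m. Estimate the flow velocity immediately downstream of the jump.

Fr₁ = 4.730 (given).
Bélanger equation: y₂/y₁ = ½[√(1 + 8Fr₁²) − 1] = ½[√179.98 − 1] = 6.208.
y₂ = 6.208 × 1.309 = 8.126 m.
V₁ = Fr₁·√(g·y₁) = 4.730×√(9.81×1.309) = 16.95 m/s; q = V₁·y₁ = 22.19 m²/s.
V₂ = q/y₂ = 22.19/8.126 = 2.730 m/s.

V₂ = 2.730 m/s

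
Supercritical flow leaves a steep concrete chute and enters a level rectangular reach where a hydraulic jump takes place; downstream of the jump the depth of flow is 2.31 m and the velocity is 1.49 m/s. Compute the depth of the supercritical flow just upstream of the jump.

Fr₂ = V₂/√(g·y₂) = 1.49/√(9.81×2.31) = 0.313.
From the momentum equation (using Fr₂), y₁/y₂ = ½[√(1 + 8Fr₂²) − 1] = ½[√1.784 − 1] = 0.168.
y₁ = 0.168 × 2.31 = 0.388 m.

y₁ = 0.388 m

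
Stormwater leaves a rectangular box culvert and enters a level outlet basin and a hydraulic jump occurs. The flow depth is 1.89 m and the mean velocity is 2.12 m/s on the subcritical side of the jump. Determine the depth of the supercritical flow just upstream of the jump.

Fr₂ = V₂/√(g·y₂) = 2.12/√(9.81×1.89) = 0.492.
From the momentum equation (using Fr₂), y₁/y₂ = ½[√(1 + 8Fr₂²) − 1] = ½[√2.939 − 1] = 0.357.
y₁ = 0.357 × 1.89 = 0.675 m.

y₁ = 0.675 m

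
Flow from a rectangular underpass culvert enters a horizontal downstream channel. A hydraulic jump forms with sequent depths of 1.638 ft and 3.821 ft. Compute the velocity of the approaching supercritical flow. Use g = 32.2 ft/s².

For a rectangular channel the momentum equation gives q² = ½·g·y₁·y₂·(y₁ + y₂) = ½×32.2×1.638×3.821×5.459 = 550.1.
q = √550.1 = 23.45 ft²/s.
V₁ = q/y₁ = 23.45/1.638 = 14.32 ft/s.

V₁ = 14.32 ft/s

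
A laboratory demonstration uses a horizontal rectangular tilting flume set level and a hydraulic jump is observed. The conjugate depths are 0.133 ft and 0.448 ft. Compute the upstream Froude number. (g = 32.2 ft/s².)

For a rectangular channel the momentum equation gives q² = ½·g·y₁·y₂·(y₁ + y₂) = ½×32.2×0.133×0.448×0.581 = 0.557.
q = √0.557 = 0.747 ft²/s.
V₁ = q/y₁ = 5.61 ft/s; Fr₁ = V₁/√(g·y₁) = 2.71.

Fr₁ = 2.71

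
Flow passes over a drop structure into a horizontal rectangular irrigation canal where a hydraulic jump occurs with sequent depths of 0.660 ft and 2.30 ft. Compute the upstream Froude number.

For a rectangular channel the momentum equation gives q² = ½·g·y₁·y₂·(y₁ + y₂) = ½×32.2×0.660×2.30×2.96 = 72.3.
q = √72.3 = 8.51 ft²/s.
V₁ = q/y₁ = 12.9 ft/s; Fr₁ = V₁/√(g·y₁) = 2.80.

Fr₁ = 2.80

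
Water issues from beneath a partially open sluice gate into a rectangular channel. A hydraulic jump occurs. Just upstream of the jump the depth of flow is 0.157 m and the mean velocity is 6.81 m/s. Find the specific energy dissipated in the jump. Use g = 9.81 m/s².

ΔE = 1.33 m

Fr₁ = V₁/√(g·y₁) = 6.81/√(9.81×0.157) = 5.49.
Sequent-depth ratio: y₂/y₁ = ½[√(1 + 8Fr₁²) − 1] = ½[√241.9 − 1] = 7.28.
y₂ = 7.28 × 0.157 = 1.14 m.
q = V₁·y₁ = 6.81 × 0.157 = 1.07 m²/s. V₂ = q/y₂ = 1.07/1.14 = 0.936 m/s. E₁ = y₁ + V₁²/2g = 2.52 m; E₂ = y₂ + V₂²/2g = 1.19 m. ΔE = E₁ − E₂ = 1.33 m.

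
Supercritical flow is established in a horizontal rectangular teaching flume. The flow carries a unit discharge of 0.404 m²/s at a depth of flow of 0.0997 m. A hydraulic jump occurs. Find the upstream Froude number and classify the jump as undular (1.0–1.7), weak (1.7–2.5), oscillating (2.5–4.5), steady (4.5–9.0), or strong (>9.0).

Fr₁ = 4.10; oscillating jump

V₁ = q/y₁ = 0.404/0.0997 = 4.05 m/s. Fr₁ = V₁/√(g·y₁) = 4.05/√(9.81×0.0997) = 4.10.
Fr₁ = 4.10 lies in the oscillating range.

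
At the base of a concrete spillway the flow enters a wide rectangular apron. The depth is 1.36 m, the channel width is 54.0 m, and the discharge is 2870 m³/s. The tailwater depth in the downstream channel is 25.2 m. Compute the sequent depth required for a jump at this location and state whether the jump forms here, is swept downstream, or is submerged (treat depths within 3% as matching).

y₂ = 19.9 m; the jump is submerged

q = Q/b = 2870/54.0 = 53.1 m²/s; V₁ = q/y₁ = 39.1 m/s. Fr₁ = V₁/√(g·y₁) = 10.7.
Sequent-depth ratio: y₂/y₁ = ½[√(1 + 8Fr₁²) − 1] = ½[√916.8 − 1] = 14.6.
y₂ = 14.6 × 1.36 = 19.9 m.
Tailwater y_tw = 25.2 m: y_tw > y₂, so the jump is submerged.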